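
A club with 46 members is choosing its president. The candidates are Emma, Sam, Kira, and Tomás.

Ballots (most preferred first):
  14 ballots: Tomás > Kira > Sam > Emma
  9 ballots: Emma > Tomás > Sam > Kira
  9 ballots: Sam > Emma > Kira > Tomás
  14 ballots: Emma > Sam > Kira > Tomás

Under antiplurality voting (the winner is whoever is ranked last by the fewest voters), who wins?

Last-place votes: Emma 14, Sam 0, Kira 9, Tomás 23.

Sam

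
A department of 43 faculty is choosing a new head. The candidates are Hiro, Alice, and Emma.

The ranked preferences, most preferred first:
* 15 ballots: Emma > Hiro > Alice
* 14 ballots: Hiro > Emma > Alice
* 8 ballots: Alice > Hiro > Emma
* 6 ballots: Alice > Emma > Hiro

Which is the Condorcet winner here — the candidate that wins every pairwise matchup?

Hiro

Hiro vs Alice: 29–14
Hiro vs Emma: 22–21
Hiro beats every other candidate.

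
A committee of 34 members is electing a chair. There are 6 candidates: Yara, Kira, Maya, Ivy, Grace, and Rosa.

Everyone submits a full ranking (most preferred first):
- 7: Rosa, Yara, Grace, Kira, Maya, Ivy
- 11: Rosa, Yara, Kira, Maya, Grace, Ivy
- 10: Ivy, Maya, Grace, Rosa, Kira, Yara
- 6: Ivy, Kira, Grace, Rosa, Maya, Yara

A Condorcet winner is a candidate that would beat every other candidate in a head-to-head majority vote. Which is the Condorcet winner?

Rosa vs Yara: 34–0
Rosa vs Kira: 28–6
Rosa vs Maya: 24–10
Rosa vs Ivy: 18–16
Rosa vs Grace: 18–16
Rosa beats every other candidate.

Rosa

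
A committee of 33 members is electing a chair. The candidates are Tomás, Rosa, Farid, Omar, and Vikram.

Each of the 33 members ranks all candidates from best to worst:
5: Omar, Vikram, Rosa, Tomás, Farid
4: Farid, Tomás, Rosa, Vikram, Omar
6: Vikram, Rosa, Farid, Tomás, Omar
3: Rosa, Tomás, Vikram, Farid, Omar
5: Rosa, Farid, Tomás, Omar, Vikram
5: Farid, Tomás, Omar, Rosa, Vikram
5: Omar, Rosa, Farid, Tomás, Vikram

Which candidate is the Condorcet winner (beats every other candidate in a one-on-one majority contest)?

Rosa vs Tomás: 24–9
Rosa vs Farid: 24–9
Rosa vs Omar: 18–15
Rosa vs Vikram: 22–11
Rosa beats every other candidate.

Rosa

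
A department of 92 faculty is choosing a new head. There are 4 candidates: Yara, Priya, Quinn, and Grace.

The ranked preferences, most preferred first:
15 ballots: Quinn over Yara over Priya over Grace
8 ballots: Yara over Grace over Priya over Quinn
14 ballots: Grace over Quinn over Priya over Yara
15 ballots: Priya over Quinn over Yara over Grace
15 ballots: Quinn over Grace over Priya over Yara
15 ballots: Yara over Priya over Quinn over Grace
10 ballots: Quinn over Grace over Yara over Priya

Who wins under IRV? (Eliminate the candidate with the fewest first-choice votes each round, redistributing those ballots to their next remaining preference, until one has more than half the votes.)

Round 1: Yara 23, Priya 15, Quinn 40, Grace 14. Grace eliminated.
Round 2: Yara 23, Priya 15, Quinn 54. Quinn has a majority (≥47).

Quinn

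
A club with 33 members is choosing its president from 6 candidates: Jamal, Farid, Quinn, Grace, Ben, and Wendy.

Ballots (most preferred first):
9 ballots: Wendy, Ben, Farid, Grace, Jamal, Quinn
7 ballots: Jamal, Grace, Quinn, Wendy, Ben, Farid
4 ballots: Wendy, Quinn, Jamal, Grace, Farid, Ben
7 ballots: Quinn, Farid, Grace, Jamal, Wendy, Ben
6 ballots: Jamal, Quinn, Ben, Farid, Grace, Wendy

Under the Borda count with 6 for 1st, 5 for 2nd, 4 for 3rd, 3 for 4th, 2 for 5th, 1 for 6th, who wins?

Jamal

Jamal: 9×2 + 7×6 + 4×4 + 7×3 + 6×6 = 133
Farid: 9×4 + 7×1 + 4×2 + 7×5 + 6×3 = 104
Quinn: 9×1 + 7×4 + 4×5 + 7×6 + 6×5 = 129
Grace: 9×3 + 7×5 + 4×3 + 7×4 + 6×2 = 114
Ben: 9×5 + 7×2 + 4×1 + 7×1 + 6×4 = 94
Wendy: 9×6 + 7×3 + 4×6 + 7×2 + 6×1 = 119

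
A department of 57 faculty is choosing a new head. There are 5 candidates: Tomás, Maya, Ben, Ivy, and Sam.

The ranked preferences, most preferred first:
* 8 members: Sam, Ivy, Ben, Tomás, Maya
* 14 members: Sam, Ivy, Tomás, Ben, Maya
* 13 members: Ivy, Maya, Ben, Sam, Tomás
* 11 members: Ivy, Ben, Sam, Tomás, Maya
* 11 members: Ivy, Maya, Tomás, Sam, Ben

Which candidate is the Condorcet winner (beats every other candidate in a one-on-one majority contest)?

Ivy

Ivy vs Tomás: 57–0
Ivy vs Maya: 57–0
Ivy vs Ben: 57–0
Ivy vs Sam: 35–22
Ivy beats every other candidate.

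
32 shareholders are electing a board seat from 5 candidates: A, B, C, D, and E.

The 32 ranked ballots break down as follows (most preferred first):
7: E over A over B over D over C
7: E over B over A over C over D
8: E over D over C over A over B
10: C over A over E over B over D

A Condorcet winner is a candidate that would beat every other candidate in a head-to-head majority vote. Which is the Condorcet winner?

E

E vs A: 22–10
E vs B: 32–0
E vs C: 22–10
E vs D: 32–0
E beats every other candidate.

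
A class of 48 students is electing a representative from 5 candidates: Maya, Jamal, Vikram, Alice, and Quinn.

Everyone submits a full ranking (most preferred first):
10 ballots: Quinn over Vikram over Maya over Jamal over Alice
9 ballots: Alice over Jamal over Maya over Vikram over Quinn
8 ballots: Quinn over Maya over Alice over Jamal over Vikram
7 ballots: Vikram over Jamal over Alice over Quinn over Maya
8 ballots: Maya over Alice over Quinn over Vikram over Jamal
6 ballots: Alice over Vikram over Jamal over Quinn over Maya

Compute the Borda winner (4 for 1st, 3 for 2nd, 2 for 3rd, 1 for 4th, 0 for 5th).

Maya: 10×2 + 9×2 + 8×3 + 7×0 + 8×4 + 6×0 = 94
Jamal: 10×1 + 9×3 + 8×1 + 7×3 + 8×0 + 6×2 = 78
Vikram: 10×3 + 9×1 + 8×0 + 7×4 + 8×1 + 6×3 = 93
Alice: 10×0 + 9×4 + 8×2 + 7×2 + 8×3 + 6×4 = 114
Quinn: 10×4 + 9×0 + 8×4 + 7×1 + 8×2 + 6×1 = 101

Alice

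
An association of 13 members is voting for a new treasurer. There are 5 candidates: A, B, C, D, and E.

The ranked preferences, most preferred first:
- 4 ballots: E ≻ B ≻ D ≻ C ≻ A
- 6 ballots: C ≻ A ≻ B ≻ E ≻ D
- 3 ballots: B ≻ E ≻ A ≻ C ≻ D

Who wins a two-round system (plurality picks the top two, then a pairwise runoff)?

E

Round 1 first-place votes: A 0, B 3, C 6, D 0, E 4. C and E advance.
Runoff: C is ranked above E on 6 ballots, E above C on 7.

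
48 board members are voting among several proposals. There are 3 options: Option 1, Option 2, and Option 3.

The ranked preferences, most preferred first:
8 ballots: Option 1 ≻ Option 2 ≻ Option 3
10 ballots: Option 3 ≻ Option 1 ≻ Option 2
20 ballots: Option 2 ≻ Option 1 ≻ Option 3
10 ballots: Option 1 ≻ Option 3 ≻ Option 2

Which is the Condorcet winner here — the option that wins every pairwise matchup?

Option 1

Option 1 vs Option 2: 28–20
Option 1 vs Option 3: 38–10
Option 1 beats every other option.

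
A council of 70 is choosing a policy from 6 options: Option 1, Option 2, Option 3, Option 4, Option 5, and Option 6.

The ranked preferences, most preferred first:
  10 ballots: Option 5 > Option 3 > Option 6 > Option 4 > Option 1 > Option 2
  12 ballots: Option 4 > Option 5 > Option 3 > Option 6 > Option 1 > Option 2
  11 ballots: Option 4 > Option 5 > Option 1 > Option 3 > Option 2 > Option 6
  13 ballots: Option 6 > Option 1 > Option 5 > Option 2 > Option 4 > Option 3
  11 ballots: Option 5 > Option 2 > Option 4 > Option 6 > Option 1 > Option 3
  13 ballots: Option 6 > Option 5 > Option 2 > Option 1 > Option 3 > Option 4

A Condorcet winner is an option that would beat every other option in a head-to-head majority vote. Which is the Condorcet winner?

Option 5

Option 5 vs Option 1: 57–13
Option 5 vs Option 2: 70–0
Option 5 vs Option 3: 70–0
Option 5 vs Option 4: 47–23
Option 5 vs Option 6: 44–26
Option 5 beats every other option.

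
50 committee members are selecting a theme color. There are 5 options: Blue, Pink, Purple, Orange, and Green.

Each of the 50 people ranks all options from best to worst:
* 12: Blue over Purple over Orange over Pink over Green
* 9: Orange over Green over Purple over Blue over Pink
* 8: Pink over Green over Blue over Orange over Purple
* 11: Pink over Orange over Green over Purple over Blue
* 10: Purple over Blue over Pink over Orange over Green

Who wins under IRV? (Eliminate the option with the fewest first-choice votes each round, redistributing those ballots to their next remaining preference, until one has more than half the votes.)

Purple

Round 1: Blue 12, Pink 19, Purple 10, Orange 9, Green 0. Green eliminated.
Round 2: Blue 12, Pink 19, Purple 10, Orange 9. Orange eliminated.
Round 3: Blue 12, Pink 19, Purple 19. Blue eliminated.
Round 4: Pink 19, Purple 31. Purple has a majority (≥26).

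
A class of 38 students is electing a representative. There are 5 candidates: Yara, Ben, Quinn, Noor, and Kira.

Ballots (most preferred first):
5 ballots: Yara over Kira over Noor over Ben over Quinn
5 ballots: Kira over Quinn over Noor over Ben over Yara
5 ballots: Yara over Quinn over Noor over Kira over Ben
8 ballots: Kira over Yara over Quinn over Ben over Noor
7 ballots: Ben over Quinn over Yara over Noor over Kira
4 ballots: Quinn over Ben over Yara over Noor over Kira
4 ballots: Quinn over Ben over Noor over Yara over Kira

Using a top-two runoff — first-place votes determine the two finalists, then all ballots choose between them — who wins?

Round 1 first-place votes: Yara 10, Ben 7, Quinn 8, Noor 0, Kira 13. Kira and Yara advance.
Runoff: Kira is ranked above Yara on 13 ballots, Yara above Kira on 25.

Yara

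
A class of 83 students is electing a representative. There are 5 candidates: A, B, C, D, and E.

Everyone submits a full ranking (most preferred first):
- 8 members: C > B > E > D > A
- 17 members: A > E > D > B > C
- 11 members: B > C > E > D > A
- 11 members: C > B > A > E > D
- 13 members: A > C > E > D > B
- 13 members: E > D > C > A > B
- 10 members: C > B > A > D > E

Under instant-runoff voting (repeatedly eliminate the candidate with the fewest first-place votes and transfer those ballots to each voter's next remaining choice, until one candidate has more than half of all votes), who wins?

Round 1: A 30, B 11, C 29, D 0, E 13. D eliminated.
Round 2: A 30, B 11, C 29, E 13. B eliminated.
Round 3: A 30, C 40, E 13. E eliminated.
Round 4: A 30, C 53. C has a majority (≥42).

C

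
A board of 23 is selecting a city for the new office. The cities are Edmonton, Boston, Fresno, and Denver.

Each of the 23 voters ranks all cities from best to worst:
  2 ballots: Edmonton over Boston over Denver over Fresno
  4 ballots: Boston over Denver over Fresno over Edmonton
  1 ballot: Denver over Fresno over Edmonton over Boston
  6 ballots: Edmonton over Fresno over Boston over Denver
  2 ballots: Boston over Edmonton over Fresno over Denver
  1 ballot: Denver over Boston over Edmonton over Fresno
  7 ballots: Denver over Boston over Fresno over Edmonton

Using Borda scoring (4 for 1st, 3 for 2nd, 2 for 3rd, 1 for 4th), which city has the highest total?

Boston

Edmonton: 2×4 + 4×1 + 1×2 + 6×4 + 2×3 + 1×2 + 7×1 = 53
Boston: 2×3 + 4×4 + 1×1 + 6×2 + 2×4 + 1×3 + 7×3 = 67
Fresno: 2×1 + 4×2 + 1×3 + 6×3 + 2×2 + 1×1 + 7×2 = 50
Denver: 2×2 + 4×3 + 1×4 + 6×1 + 2×1 + 1×4 + 7×4 = 60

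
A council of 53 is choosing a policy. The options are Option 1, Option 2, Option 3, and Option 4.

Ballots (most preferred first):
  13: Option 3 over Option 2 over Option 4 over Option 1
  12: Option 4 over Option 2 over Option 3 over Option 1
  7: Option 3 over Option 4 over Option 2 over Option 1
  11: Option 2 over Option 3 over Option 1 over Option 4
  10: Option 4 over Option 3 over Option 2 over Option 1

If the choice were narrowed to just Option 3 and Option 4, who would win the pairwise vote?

Option 3

Option 3 is ranked above Option 4 on 31 ballots; Option 4 above Option 3 on 22.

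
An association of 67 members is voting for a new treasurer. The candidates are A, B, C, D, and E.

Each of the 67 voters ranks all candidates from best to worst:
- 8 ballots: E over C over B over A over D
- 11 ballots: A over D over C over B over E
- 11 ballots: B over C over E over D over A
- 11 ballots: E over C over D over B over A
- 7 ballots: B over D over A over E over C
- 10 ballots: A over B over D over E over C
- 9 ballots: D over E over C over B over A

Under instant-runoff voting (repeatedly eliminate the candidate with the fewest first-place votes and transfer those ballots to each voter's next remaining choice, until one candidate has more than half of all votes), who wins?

Round 1: A 21, B 18, C 0, D 9, E 19. C eliminated.
Round 2: A 21, B 18, D 9, E 19. D eliminated.
Round 3: A 21, B 18, E 28. B eliminated.
Round 4: A 28, E 39. E has a majority (≥34).

E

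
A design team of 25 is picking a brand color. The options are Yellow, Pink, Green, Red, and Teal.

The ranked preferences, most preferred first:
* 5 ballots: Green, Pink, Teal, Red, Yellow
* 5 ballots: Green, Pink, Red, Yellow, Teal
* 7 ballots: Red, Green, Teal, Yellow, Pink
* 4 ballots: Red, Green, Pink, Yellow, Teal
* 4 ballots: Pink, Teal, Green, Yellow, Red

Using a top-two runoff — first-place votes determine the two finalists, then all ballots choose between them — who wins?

Round 1 first-place votes: Yellow 0, Pink 4, Green 10, Red 11, Teal 0. Red and Green advance.
Runoff: Red is ranked above Green on 11 ballots, Green above Red on 14.

Green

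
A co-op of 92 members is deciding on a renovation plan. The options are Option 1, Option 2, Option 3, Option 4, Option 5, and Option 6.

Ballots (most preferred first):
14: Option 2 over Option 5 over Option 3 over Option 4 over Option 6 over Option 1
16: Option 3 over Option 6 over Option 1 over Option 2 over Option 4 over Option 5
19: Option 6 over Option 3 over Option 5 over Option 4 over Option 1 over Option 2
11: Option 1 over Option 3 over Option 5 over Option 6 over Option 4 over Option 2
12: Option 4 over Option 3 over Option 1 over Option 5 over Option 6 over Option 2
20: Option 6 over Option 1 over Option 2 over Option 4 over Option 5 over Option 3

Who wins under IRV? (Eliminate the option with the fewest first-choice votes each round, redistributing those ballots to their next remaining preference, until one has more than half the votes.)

Option 3

Round 1: Option 1 11, Option 2 14, Option 3 16, Option 4 12, Option 5 0, Option 6 39. Option 5 eliminated.
Round 2: Option 1 11, Option 2 14, Option 3 16, Option 4 12, Option 6 39. Option 1 eliminated.
Round 3: Option 2 14, Option 3 27, Option 4 12, Option 6 39. Option 4 eliminated.
Round 4: Option 2 14, Option 3 39, Option 6 39. Option 2 eliminated.
Round 5: Option 3 53, Option 6 39. Option 3 has a majority (≥47).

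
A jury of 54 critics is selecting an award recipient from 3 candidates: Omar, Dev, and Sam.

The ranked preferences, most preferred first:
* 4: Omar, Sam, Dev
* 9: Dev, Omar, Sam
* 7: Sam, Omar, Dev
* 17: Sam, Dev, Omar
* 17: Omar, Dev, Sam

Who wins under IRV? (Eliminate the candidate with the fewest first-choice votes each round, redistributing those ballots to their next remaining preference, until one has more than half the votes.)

Omar

Round 1: Omar 21, Dev 9, Sam 24. Dev eliminated.
Round 2: Omar 30, Sam 24. Omar has a majority (≥28).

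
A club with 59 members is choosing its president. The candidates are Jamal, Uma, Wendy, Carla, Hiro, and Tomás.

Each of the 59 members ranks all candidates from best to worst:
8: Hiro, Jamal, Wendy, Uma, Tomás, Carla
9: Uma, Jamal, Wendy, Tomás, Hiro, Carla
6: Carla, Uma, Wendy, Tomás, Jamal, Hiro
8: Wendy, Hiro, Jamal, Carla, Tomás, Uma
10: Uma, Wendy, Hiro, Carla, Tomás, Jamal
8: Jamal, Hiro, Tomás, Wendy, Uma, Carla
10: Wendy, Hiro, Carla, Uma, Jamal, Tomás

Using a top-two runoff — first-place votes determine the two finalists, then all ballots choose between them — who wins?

Wendy

Round 1 first-place votes: Jamal 8, Uma 19, Wendy 18, Carla 6, Hiro 8, Tomás 0. Uma and Wendy advance.
Runoff: Uma is ranked above Wendy on 25 ballots, Wendy above Uma on 34.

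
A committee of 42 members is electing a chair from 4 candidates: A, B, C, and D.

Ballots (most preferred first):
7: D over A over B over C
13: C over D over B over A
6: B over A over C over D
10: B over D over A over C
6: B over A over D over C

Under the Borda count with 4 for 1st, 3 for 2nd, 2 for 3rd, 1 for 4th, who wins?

A: 7×3 + 13×1 + 6×3 + 10×2 + 6×3 = 90
B: 7×2 + 13×2 + 6×4 + 10×4 + 6×4 = 128
C: 7×1 + 13×4 + 6×2 + 10×1 + 6×1 = 87
D: 7×4 + 13×3 + 6×1 + 10×3 + 6×2 = 115

B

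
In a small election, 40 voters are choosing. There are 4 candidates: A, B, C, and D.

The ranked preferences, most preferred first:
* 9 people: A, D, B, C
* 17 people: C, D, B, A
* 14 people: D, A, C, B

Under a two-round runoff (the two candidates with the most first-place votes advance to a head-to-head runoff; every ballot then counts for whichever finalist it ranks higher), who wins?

D

Round 1 first-place votes: A 9, B 0, C 17, D 14. C and D advance.
Runoff: C is ranked above D on 17 ballots, D above C on 23.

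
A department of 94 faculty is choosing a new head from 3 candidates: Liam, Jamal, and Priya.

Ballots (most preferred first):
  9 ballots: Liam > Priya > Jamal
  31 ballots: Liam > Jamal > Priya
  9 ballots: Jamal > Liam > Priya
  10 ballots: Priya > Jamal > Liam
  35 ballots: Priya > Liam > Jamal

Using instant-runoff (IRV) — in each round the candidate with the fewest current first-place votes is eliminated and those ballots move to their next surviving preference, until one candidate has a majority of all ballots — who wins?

Liam

Round 1: Liam 40, Jamal 9, Priya 45. Jamal eliminated.
Round 2: Liam 49, Priya 45. Liam has a majority (≥48).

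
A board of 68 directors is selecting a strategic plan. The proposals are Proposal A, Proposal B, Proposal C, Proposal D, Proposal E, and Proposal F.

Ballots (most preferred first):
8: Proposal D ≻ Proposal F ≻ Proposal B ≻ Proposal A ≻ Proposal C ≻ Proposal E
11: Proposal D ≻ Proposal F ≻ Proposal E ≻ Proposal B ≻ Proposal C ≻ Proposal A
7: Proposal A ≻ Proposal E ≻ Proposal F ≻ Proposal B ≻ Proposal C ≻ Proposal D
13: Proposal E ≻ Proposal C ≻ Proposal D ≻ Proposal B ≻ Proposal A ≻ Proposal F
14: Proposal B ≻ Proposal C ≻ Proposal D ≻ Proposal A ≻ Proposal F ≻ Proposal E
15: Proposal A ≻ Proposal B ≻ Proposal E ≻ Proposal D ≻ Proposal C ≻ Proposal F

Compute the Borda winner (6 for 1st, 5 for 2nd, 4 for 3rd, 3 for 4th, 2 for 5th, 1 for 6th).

Proposal A: 8×3 + 11×1 + 7×6 + 13×2 + 14×3 + 15×6 = 235
Proposal B: 8×4 + 11×3 + 7×3 + 13×3 + 14×6 + 15×5 = 284
Proposal C: 8×2 + 11×2 + 7×2 + 13×5 + 14×5 + 15×2 = 217
Proposal D: 8×6 + 11×6 + 7×1 + 13×4 + 14×4 + 15×3 = 274
Proposal E: 8×1 + 11×4 + 7×5 + 13×6 + 14×1 + 15×4 = 239
Proposal F: 8×5 + 11×5 + 7×4 + 13×1 + 14×2 + 15×1 = 179

Proposal B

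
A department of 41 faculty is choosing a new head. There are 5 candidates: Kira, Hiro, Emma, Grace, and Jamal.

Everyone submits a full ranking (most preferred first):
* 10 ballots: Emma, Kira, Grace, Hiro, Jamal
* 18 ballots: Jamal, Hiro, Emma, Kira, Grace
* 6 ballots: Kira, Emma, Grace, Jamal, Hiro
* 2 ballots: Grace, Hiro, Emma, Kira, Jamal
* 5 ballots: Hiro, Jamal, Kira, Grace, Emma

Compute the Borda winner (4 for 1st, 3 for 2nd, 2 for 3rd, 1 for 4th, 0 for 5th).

Emma

Kira: 10×3 + 18×1 + 6×4 + 2×1 + 5×2 = 84
Hiro: 10×1 + 18×3 + 6×0 + 2×3 + 5×4 = 90
Emma: 10×4 + 18×2 + 6×3 + 2×2 + 5×0 = 98
Grace: 10×2 + 18×0 + 6×2 + 2×4 + 5×1 = 45
Jamal: 10×0 + 18×4 + 6×1 + 2×0 + 5×3 = 93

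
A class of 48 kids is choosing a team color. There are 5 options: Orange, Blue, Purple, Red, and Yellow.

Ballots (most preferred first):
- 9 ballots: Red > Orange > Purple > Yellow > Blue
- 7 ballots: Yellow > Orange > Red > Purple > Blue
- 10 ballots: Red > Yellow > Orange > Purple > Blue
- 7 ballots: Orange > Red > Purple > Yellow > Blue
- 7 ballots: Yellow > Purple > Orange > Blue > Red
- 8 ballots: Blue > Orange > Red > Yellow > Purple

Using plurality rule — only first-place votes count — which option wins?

First-place votes: Orange 7, Blue 8, Purple 0, Red 19, Yellow 14.

Red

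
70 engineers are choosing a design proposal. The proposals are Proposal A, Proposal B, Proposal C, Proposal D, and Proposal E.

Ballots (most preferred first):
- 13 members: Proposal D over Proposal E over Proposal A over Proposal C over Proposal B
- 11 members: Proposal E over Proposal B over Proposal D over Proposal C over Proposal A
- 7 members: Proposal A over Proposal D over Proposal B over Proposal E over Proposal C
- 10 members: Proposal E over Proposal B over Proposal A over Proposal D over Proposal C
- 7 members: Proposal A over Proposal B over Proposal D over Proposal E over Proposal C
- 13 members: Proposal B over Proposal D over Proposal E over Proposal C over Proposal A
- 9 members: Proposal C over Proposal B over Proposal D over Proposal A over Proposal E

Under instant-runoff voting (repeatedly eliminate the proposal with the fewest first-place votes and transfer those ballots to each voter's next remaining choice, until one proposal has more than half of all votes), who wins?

Round 1: Proposal A 14, Proposal B 13, Proposal C 9, Proposal D 13, Proposal E 21. Proposal C eliminated.
Round 2: Proposal A 14, Proposal B 22, Proposal D 13, Proposal E 21. Proposal D eliminated.
Round 3: Proposal A 14, Proposal B 22, Proposal E 34. Proposal A eliminated.
Round 4: Proposal B 36, Proposal E 34. Proposal B has a majority (≥36).

Proposal B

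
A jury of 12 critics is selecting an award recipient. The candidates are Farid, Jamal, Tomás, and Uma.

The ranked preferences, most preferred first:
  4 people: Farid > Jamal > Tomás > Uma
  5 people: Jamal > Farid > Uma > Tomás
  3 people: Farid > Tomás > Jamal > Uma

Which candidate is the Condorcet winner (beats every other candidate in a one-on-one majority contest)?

Farid

Farid vs Jamal: 7–5
Farid vs Tomás: 12–0
Farid vs Uma: 12–0
Farid beats every other candidate.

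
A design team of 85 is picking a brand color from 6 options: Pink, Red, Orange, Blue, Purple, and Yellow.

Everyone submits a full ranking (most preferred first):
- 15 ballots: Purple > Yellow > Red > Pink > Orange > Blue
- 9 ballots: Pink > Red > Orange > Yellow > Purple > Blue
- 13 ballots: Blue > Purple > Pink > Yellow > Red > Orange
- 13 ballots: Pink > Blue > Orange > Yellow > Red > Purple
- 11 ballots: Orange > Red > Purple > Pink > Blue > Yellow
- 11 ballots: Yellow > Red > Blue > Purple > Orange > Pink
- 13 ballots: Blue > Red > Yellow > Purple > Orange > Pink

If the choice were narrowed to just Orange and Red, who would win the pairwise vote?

Red

Orange is ranked above Red on 24 ballots; Red above Orange on 61.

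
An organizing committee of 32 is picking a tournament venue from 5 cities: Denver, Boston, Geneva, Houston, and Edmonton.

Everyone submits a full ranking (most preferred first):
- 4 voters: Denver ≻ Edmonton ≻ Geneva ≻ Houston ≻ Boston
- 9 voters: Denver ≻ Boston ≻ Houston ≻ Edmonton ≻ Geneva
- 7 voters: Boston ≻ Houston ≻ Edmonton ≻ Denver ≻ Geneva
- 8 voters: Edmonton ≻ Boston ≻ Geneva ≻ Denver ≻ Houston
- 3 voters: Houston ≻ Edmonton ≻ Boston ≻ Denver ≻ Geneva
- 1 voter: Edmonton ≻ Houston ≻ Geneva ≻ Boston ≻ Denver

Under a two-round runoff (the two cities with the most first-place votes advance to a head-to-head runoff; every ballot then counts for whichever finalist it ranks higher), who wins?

Edmonton

Round 1 first-place votes: Denver 13, Boston 7, Geneva 0, Houston 3, Edmonton 9. Denver and Edmonton advance.
Runoff: Denver is ranked above Edmonton on 13 ballots, Edmonton above Denver on 19.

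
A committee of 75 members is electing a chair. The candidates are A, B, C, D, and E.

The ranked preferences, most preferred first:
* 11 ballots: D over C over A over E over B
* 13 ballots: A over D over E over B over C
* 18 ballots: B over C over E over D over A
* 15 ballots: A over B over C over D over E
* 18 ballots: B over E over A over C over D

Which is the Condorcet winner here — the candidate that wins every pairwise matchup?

A

A vs B: 39–36
A vs C: 46–29
A vs D: 46–29
A vs E: 39–36
A beats every other candidate.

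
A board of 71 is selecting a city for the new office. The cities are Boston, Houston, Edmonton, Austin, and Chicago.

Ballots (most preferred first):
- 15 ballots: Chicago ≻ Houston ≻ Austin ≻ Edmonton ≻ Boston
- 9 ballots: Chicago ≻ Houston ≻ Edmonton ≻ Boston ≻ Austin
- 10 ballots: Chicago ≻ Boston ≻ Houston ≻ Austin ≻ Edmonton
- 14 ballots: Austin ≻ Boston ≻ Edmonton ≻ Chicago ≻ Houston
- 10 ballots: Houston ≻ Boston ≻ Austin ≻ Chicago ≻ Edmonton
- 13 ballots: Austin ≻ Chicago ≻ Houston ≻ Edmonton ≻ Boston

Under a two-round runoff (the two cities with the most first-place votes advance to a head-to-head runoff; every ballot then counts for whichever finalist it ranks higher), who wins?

Round 1 first-place votes: Boston 0, Houston 10, Edmonton 0, Austin 27, Chicago 34. Chicago and Austin advance.
Runoff: Chicago is ranked above Austin on 34 ballots, Austin above Chicago on 37.

Austin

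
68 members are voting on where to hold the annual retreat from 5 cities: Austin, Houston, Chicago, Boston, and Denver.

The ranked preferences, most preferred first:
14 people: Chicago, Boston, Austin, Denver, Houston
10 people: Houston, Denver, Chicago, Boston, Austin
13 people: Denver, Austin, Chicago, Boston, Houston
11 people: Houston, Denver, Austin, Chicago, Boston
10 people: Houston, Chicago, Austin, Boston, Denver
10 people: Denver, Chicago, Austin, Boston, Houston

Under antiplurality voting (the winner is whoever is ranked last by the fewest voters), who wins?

Last-place votes: Austin 10, Houston 37, Chicago 0, Boston 11, Denver 10.

Chicago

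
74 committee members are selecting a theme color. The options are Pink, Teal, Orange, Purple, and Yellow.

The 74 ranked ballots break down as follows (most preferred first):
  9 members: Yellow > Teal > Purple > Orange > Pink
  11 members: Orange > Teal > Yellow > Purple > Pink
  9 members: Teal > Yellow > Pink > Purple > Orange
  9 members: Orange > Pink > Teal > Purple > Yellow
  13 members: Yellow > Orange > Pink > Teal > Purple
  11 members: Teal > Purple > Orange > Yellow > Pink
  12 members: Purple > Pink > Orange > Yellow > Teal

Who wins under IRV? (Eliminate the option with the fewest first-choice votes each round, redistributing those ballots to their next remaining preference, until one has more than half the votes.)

Orange

Round 1: Pink 0, Teal 20, Orange 20, Purple 12, Yellow 22. Pink eliminated.
Round 2: Teal 20, Orange 20, Purple 12, Yellow 22. Purple eliminated.
Round 3: Teal 20, Orange 32, Yellow 22. Teal eliminated.
Round 4: Orange 43, Yellow 31. Orange has a majority (≥38).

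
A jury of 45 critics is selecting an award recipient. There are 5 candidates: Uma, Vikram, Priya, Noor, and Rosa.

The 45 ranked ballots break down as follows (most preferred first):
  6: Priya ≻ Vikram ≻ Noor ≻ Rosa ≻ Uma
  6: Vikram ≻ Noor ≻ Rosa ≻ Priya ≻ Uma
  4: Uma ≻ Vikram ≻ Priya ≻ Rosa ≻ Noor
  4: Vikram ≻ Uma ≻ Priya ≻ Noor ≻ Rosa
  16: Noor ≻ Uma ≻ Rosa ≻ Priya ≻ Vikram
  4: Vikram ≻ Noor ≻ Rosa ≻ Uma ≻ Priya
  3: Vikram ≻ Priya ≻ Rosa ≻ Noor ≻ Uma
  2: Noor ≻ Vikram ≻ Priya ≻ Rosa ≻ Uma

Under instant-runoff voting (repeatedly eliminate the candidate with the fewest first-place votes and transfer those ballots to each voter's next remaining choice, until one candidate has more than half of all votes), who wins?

Round 1: Uma 4, Vikram 17, Priya 6, Noor 18, Rosa 0. Rosa eliminated.
Round 2: Uma 4, Vikram 17, Priya 6, Noor 18. Uma eliminated.
Round 3: Vikram 21, Priya 6, Noor 18. Priya eliminated.
Round 4: Vikram 27, Noor 18. Vikram has a majority (≥23).

Vikram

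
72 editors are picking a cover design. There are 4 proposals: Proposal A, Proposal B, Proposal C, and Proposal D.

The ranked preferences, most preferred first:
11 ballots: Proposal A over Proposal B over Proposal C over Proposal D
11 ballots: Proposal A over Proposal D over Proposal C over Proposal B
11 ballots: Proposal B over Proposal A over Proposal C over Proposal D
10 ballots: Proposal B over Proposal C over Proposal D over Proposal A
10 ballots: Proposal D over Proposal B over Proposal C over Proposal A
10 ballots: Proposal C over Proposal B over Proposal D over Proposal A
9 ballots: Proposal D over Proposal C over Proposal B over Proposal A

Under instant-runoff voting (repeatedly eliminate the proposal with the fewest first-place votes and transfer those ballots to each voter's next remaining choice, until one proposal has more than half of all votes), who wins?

Proposal B

Round 1: Proposal A 22, Proposal B 21, Proposal C 10, Proposal D 19. Proposal C eliminated.
Round 2: Proposal A 22, Proposal B 31, Proposal D 19. Proposal D eliminated.
Round 3: Proposal A 22, Proposal B 50. Proposal B has a majority (≥37).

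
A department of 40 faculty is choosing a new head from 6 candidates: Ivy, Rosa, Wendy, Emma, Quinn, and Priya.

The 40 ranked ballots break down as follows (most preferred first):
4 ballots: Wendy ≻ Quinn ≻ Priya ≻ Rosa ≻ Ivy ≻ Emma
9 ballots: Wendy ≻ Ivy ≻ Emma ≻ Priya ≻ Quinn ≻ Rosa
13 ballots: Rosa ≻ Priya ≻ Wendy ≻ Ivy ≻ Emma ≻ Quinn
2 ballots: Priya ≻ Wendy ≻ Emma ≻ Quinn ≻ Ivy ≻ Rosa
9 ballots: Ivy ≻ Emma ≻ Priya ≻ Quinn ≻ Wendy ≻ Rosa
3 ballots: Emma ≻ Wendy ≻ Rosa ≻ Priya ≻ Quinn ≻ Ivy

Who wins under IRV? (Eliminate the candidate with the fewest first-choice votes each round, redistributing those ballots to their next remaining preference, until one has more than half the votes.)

Round 1: Ivy 9, Rosa 13, Wendy 13, Emma 3, Quinn 0, Priya 2. Quinn eliminated.
Round 2: Ivy 9, Rosa 13, Wendy 13, Emma 3, Priya 2. Priya eliminated.
Round 3: Ivy 9, Rosa 13, Wendy 15, Emma 3. Emma eliminated.
Round 4: Ivy 9, Rosa 13, Wendy 18. Ivy eliminated.
Round 5: Rosa 13, Wendy 27. Wendy has a majority (≥21).

Wendy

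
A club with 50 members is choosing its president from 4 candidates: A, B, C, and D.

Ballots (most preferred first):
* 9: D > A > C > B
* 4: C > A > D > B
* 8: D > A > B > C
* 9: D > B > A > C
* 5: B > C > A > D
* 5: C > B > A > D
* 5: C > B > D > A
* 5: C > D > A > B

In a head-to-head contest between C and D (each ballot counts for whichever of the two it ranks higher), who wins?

D

C is ranked above D on 24 ballots; D above C on 26.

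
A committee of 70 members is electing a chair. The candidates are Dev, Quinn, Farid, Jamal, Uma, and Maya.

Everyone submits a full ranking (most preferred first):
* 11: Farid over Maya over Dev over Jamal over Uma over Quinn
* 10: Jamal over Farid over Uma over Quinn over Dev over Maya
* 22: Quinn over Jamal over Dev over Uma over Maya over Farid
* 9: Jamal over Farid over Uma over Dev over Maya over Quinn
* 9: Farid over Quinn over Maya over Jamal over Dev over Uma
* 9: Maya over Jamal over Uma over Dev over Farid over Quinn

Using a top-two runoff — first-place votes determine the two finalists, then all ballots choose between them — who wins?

Farid

Round 1 first-place votes: Dev 0, Quinn 22, Farid 20, Jamal 19, Uma 0, Maya 9. Quinn and Farid advance.
Runoff: Quinn is ranked above Farid on 22 ballots, Farid above Quinn on 48.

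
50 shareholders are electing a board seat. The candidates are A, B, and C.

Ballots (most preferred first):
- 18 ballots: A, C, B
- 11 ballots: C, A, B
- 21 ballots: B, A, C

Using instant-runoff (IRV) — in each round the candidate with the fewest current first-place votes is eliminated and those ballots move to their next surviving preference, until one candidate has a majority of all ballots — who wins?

Round 1: A 18, B 21, C 11. C eliminated.
Round 2: A 29, B 21. A has a majority (≥26).

A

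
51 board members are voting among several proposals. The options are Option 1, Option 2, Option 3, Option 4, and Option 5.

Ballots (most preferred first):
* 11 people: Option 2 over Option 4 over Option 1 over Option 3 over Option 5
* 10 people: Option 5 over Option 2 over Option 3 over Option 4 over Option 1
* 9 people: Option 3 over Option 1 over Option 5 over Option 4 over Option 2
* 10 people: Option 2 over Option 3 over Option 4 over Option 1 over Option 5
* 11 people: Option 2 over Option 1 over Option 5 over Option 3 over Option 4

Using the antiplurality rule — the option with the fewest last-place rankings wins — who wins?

Option 3

Last-place votes: Option 1 10, Option 2 9, Option 3 0, Option 4 11, Option 5 21.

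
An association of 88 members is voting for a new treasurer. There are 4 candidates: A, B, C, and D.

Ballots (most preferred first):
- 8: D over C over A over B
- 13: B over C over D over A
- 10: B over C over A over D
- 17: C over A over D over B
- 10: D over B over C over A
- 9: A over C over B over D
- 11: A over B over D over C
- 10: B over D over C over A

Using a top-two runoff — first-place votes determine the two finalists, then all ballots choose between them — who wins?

A

Round 1 first-place votes: A 20, B 33, C 17, D 18. B and A advance.
Runoff: B is ranked above A on 43 ballots, A above B on 45.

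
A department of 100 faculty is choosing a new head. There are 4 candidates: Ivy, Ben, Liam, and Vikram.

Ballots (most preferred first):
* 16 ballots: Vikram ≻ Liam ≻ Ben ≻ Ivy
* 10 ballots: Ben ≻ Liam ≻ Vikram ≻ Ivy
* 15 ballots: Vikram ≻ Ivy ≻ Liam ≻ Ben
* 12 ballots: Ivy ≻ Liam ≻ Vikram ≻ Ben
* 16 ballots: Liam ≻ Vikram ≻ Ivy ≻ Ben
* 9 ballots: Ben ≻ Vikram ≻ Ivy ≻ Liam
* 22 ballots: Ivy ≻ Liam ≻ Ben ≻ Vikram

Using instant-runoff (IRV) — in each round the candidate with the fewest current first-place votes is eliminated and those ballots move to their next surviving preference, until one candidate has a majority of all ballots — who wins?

Round 1: Ivy 34, Ben 19, Liam 16, Vikram 31. Liam eliminated.
Round 2: Ivy 34, Ben 19, Vikram 47. Ben eliminated.
Round 3: Ivy 34, Vikram 66. Vikram has a majority (≥51).

Vikram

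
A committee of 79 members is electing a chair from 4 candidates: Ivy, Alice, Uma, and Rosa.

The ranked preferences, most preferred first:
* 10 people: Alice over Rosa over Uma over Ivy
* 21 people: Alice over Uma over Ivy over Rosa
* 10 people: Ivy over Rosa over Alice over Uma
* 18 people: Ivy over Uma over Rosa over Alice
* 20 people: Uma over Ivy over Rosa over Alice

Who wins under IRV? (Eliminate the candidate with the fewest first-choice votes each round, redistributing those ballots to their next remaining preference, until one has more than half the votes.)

Ivy

Round 1: Ivy 28, Alice 31, Uma 20, Rosa 0. Rosa eliminated.
Round 2: Ivy 28, Alice 31, Uma 20. Uma eliminated.
Round 3: Ivy 48, Alice 31. Ivy has a majority (≥40).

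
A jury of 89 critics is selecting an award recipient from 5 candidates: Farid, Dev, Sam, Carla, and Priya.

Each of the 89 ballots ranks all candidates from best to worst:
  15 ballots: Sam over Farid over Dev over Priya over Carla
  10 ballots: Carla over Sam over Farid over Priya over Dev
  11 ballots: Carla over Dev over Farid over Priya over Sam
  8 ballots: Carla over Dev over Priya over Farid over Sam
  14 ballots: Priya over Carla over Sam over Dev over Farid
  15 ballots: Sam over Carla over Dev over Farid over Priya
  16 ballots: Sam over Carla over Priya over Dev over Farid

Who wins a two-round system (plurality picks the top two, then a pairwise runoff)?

Round 1 first-place votes: Farid 0, Dev 0, Sam 46, Carla 29, Priya 14. Sam and Carla advance.
Runoff: Sam is ranked above Carla on 46 ballots, Carla above Sam on 43.

Sam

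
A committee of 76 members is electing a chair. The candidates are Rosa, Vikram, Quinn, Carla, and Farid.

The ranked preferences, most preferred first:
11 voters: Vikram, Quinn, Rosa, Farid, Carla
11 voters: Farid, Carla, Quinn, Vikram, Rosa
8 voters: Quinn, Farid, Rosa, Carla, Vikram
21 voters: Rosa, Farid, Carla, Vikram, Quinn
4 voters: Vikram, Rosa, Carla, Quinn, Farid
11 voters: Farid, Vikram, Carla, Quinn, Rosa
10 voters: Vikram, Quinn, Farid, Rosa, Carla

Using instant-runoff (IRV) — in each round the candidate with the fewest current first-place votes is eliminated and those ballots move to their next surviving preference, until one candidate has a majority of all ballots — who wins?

Round 1: Rosa 21, Vikram 25, Quinn 8, Carla 0, Farid 22. Carla eliminated.
Round 2: Rosa 21, Vikram 25, Quinn 8, Farid 22. Quinn eliminated.
Round 3: Rosa 21, Vikram 25, Farid 30. Rosa eliminated.
Round 4: Vikram 25, Farid 51. Farid has a majority (≥39).

Farid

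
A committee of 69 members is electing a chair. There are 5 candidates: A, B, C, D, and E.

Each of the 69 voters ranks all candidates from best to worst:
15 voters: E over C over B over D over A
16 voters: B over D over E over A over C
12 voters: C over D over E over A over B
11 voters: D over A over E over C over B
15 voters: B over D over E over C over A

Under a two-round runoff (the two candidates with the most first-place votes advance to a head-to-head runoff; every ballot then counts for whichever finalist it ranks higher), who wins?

Round 1 first-place votes: A 0, B 31, C 12, D 11, E 15. B and E advance.
Runoff: B is ranked above E on 31 ballots, E above B on 38.

E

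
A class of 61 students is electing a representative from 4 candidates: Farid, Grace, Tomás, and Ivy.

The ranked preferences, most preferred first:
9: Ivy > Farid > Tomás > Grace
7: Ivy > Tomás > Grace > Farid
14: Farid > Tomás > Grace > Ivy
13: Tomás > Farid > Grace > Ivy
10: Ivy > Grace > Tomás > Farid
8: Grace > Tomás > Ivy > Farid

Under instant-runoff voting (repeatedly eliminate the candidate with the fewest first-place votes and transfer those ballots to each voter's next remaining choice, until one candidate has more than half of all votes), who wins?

Tomás

Round 1: Farid 14, Grace 8, Tomás 13, Ivy 26. Grace eliminated.
Round 2: Farid 14, Tomás 21, Ivy 26. Farid eliminated.
Round 3: Tomás 35, Ivy 26. Tomás has a majority (≥31).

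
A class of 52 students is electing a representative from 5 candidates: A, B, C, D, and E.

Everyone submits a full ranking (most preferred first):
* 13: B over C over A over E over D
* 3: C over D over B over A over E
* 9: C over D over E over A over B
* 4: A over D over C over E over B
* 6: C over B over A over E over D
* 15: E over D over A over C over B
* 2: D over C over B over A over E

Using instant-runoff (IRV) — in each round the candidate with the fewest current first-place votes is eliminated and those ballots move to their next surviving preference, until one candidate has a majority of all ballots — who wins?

Round 1: A 4, B 13, C 18, D 2, E 15. D eliminated.
Round 2: A 4, B 13, C 20, E 15. A eliminated.
Round 3: B 13, C 24, E 15. B eliminated.
Round 4: C 37, E 15. C has a majority (≥27).

C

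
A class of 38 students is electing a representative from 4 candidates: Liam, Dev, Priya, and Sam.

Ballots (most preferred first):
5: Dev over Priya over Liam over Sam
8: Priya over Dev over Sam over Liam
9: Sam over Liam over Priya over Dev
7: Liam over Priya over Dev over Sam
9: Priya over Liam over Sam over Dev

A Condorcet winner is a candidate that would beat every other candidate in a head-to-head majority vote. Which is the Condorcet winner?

Priya

Priya vs Liam: 22–16
Priya vs Dev: 33–5
Priya vs Sam: 29–9
Priya beats every other candidate.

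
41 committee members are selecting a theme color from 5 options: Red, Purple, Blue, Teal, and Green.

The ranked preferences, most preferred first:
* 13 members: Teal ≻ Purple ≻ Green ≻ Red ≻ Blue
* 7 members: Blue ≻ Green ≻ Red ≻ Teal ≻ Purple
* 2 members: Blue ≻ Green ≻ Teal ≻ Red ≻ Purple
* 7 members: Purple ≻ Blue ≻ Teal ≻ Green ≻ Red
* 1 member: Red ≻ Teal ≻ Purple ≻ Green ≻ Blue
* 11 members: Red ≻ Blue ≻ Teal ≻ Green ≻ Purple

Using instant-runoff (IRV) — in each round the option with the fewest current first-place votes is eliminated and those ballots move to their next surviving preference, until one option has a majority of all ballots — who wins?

Blue

Round 1: Red 12, Purple 7, Blue 9, Teal 13, Green 0. Green eliminated.
Round 2: Red 12, Purple 7, Blue 9, Teal 13. Purple eliminated.
Round 3: Red 12, Blue 16, Teal 13. Red eliminated.
Round 4: Blue 27, Teal 14. Blue has a majority (≥21).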